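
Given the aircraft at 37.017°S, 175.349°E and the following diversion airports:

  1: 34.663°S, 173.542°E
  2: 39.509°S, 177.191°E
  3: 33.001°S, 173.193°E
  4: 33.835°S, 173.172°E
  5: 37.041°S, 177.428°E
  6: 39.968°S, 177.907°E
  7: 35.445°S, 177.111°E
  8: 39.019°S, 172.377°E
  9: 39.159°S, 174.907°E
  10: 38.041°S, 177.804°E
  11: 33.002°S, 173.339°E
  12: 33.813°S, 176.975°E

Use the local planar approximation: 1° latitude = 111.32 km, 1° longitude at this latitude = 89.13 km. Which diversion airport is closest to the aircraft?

5

Distances from 37.017°S, 175.349°E:
1: √((2.354·111.32)² + (-1.807·89.13)²) = √(68668.77696 + 25939.65037) = 307.585 km
2: √((-2.492·111.32)² + (1.842·89.13)²) = √(76955.99740 + 26954.23837) = 322.351 km
3: √((4.016·111.32)² + (-2.156·89.13)²) = √(199863.64502 + 36927.11051) = 486.612 km
4: √((3.182·111.32)² + (-2.177·89.13)²) = √(125471.97843 + 37649.97318) = 403.884 km
5: √((-0.024·111.32)² + (2.079·89.13)²) = √(7.13787 + 34336.56066) = 185.321 km
6: √((-2.951·111.32)² + (2.558·89.13)²) = √(107915.74527 + 51981.51027) = 399.872 km
7: √((1.572·111.32)² + (1.762·89.13)²) = √(30623.26402 + 24663.77905) = 235.132 km
8: √((-2.002·111.32)² + (-2.972·89.13)²) = √(49667.75631 + 70169.02196) = 346.174 km
9: √((-2.142·111.32)² + (-0.442·89.13)²) = √(56857.18164 + 1552.00227) = 241.680 km
10: √((-1.024·111.32)² + (2.455·89.13)²) = √(12994.10311 + 47879.63224) = 246.726 km
11: √((4.015·111.32)² + (-2.010·89.13)²) = √(199764.12372 + 32095.18829) = 481.518 km
12: √((3.204·111.32)² + (1.626·89.13)²) = √(127212.97530 + 21003.36577) = 384.989 km
Minimum: 5 at 185.321 km.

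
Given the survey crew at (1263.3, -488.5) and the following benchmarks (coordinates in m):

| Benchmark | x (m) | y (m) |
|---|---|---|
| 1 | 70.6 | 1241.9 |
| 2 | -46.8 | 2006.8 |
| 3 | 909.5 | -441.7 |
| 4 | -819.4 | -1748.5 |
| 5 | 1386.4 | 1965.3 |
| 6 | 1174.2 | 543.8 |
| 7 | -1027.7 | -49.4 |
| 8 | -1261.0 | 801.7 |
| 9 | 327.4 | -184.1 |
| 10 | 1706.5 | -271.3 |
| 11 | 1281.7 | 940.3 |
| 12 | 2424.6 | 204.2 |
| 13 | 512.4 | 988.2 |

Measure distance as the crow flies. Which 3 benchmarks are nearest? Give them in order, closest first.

3, 10, 9

Distances from (1263.3, -488.5):
1: √((-1192.7)² + (1730.4)²) = √(1422533.290 + 2994284.160) = 2101.6 m
2: √((-1310.1)² + (2495.3)²) = √(1716362.010 + 6226522.090) = 2818.3 m
3: √((-353.8)² + (46.8)²) = √(125174.440 + 2190.240) = 356.9 m
4: √((-2082.7)² + (-1260.0)²) = √(4337639.290 + 1587600.000) = 2434.2 m
5: √((123.1)² + (2453.8)²) = √(15153.610 + 6021134.440) = 2456.9 m
6: √((-89.1)² + (1032.3)²) = √(7938.810 + 1065643.290) = 1036.1 m
7: √((-2291.0)² + (439.1)²) = √(5248681.000 + 192808.810) = 2332.7 m
8: √((-2524.3)² + (1290.2)²) = √(6372090.490 + 1664616.040) = 2834.9 m
9: √((-935.9)² + (304.4)²) = √(875908.810 + 92659.360) = 984.2 m
10: √((443.2)² + (217.2)²) = √(196426.240 + 47175.840) = 493.6 m
11: √((18.4)² + (1428.8)²) = √(338.560 + 2041469.440) = 1428.9 m
12: √((1161.3)² + (692.7)²) = √(1348617.690 + 479833.290) = 1352.2 m
13: √((-750.9)² + (1476.7)²) = √(563850.810 + 2180642.890) = 1656.7 m
Sorted: 3 (356.9 m) < 10 (493.6 m) < 9 (984.2 m) < 6 (1036.1 m) < 12 (1352.2 m) < …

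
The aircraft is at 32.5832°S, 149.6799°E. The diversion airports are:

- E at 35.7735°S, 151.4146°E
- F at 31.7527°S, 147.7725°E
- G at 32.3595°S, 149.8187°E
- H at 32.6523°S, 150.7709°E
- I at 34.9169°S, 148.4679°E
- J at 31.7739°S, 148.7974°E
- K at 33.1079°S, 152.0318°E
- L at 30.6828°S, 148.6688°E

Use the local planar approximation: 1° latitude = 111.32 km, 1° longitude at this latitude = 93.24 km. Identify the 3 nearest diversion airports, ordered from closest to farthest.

G, H, J

Distances from 32.5832°S, 149.6799°E:
E: √((-3.1903·111.32)² + (1.7347·93.24)²) = √(126127.399952 + 26160.936501) = 390.2414 km
F: √((0.8305·111.32)² + (-1.9074·93.24)²) = √(8547.235476 + 31629.191179) = 200.4406 km
G: √((0.2237·111.32)² + (0.1388·93.24)²) = √(620.123748 + 167.487909) = 28.0644 km
H: √((-0.0691·111.32)² + (1.0910·93.24)²) = √(59.170125 + 10347.943073) = 102.0153 km
I: √((-2.3337·111.32)² + (-1.2120·93.24)²) = √(67489.536843 + 12770.554927) = 283.3021 km
J: √((0.8093·111.32)² + (-0.8825·93.24)²) = √(8116.438011 + 6770.706026) = 122.0129 km
K: √((-0.5247·111.32)² + (2.3519·93.24)²) = √(3411.681839 + 48088.611100) = 226.9368 km
L: √((1.9004·111.32)² + (-1.0111·93.24)²) = √(44754.472103 + 8887.768837) = 231.6079 km
Sorted: G (28.0644 km) < H (102.0153 km) < J (122.0129 km) < F (200.4406 km) < K (226.9368 km) < …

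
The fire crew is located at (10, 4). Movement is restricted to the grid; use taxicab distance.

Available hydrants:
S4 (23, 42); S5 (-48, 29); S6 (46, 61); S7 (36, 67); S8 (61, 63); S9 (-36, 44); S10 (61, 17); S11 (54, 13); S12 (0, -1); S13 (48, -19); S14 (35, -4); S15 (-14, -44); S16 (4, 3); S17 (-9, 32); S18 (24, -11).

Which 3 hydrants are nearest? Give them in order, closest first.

S16, S12, S18

Distances from (10, 4):
S4: |13| + |38| = 13 + 38 = 51
S5: |-58| + |25| = 58 + 25 = 83
S6: |36| + |57| = 36 + 57 = 93
S7: |26| + |63| = 26 + 63 = 89
S8: |51| + |59| = 51 + 59 = 110
S9: |-46| + |40| = 46 + 40 = 86
S10: |51| + |13| = 51 + 13 = 64
S11: |44| + |9| = 44 + 9 = 53
S12: |-10| + |-5| = 10 + 5 = 15
S13: |38| + |-23| = 38 + 23 = 61
S14: |25| + |-8| = 25 + 8 = 33
S15: |-24| + |-48| = 24 + 48 = 72
S16: |-6| + |-1| = 6 + 1 = 7
S17: |-19| + |28| = 19 + 28 = 47
S18: |14| + |-15| = 14 + 15 = 29
Sorted: S16 (7) < S12 (15) < S18 (29) < S14 (33) < S17 (47) < …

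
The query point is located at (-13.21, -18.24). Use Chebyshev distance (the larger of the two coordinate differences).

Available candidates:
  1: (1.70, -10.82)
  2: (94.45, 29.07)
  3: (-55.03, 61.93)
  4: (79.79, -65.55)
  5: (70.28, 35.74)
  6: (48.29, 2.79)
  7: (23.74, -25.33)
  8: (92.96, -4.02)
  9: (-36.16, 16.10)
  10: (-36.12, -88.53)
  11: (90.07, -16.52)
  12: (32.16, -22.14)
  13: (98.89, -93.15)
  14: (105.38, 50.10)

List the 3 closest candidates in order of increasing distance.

Distances from (-13.21, -18.24):
1: max(|14.91|, |7.42|) = 14.91
2: max(|107.66|, |47.31|) = 107.66
3: max(|-41.82|, |80.17|) = 80.17
4: max(|93.00|, |-47.31|) = 93.00
5: max(|83.49|, |53.98|) = 83.49
6: max(|61.50|, |21.03|) = 61.50
7: max(|36.95|, |-7.09|) = 36.95
8: max(|106.17|, |14.22|) = 106.17
9: max(|-22.95|, |34.34|) = 34.34
10: max(|-22.91|, |-70.29|) = 70.29
11: max(|103.28|, |1.72|) = 103.28
12: max(|45.37|, |-3.90|) = 45.37
13: max(|112.10|, |-74.91|) = 112.10
14: max(|118.59|, |68.34|) = 118.59
Sorted: 1 (14.91) < 9 (34.34) < 7 (36.95) < 12 (45.37) < 6 (61.50) < …

1, 9, 7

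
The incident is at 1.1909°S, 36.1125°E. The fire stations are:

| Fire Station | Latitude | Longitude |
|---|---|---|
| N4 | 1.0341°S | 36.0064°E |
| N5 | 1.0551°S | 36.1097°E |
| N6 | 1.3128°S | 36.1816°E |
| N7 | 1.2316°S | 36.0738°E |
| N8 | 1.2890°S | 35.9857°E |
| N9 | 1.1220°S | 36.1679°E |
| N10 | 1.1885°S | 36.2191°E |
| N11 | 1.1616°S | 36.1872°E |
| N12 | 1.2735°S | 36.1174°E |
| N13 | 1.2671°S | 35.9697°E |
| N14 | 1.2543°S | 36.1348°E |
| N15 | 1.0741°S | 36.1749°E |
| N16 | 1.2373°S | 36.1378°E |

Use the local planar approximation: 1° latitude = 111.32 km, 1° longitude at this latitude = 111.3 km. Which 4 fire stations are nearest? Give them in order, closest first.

N16, N7, N14, N11

Distances from 1.1909°S, 36.1125°E:
N4: √((0.1568·111.32)² + (-0.1061·111.3)²) = √(304.676187 + 139.450828) = 21.0743 km
N5: √((0.1358·111.32)² + (-0.0028·111.3)²) = √(228.531429 + 0.097119) = 15.1205 km
N6: √((-0.1219·111.32)² + (0.0691·111.3)²) = √(184.142403 + 59.148866) = 15.5978 km
N7: √((-0.0407·111.32)² + (-0.0387·111.3)²) = √(20.527460 + 18.552919) = 6.2514 km
N8: √((-0.0981·111.32)² + (-0.1268·111.3)²) = √(119.257146 + 199.172253) = 17.8446 km
N9: √((0.0689·111.32)² + (0.0554·111.3)²) = √(58.828102 + 38.019803) = 9.8411 km
N10: √((0.0024·111.32)² + (0.1066·111.3)²) = √(0.071379 + 140.768259) = 11.8676 km
N11: √((0.0293·111.32)² + (0.0747·111.3)²) = √(10.638530 + 69.124425) = 8.9310 km
N12: √((-0.0826·111.32)² + (0.0049·111.3)²) = √(84.548613 + 0.297428) = 9.2112 km
N13: √((-0.0762·111.32)² + (-0.1428·111.3)²) = √(71.954231 + 252.607792) = 18.0156 km
N14: √((-0.0634·111.32)² + (0.0223·111.3)²) = √(49.810960 + 6.160274) = 7.4814 km
N15: √((0.1168·111.32)² + (0.0624·111.3)²) = √(169.056581 + 48.234692) = 14.7408 km
N16: √((-0.0464·111.32)² + (0.0253·111.3)²) = √(26.679787 + 7.929236) = 5.8829 km
Sorted: N16 (5.8829 km) < N7 (6.2514 km) < N14 (7.4814 km) < N11 (8.9310 km) < N12 (9.2112 km) < N9 (9.8411 km) < …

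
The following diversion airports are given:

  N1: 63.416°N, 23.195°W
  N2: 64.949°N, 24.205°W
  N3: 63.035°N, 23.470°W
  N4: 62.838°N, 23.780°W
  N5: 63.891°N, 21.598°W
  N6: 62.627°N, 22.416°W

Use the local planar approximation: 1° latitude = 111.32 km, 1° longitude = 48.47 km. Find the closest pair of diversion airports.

Pairwise distances:
N1–N2: √((1.533·111.32)² + (-1.010·48.47)²) = √(29122.63754 + 2396.56265) = 177.536 km
N1–N3: √((-0.381·111.32)² + (-0.275·48.47)²) = √(1798.85578 + 177.66891) = 44.458 km
N1–N4: √((-0.578·111.32)² + (-0.585·48.47)²) = √(4140.01650 + 804.00319) = 70.314 km
N1–N5: √((0.475·111.32)² + (1.597·48.47)²) = √(2795.97713 + 5991.78018) = 93.743 km
N1–N6: √((-0.789·111.32)² + (0.779·48.47)²) = √(7714.36888 + 1425.67638) = 95.604 km
N2–N3: √((-1.914·111.32)² + (0.735·48.47)²) = √(45397.32490 + 1269.17269) = 216.024 km
N2–N4: √((-2.111·111.32)² + (0.425·48.47)²) = √(55223.36441 + 424.34970) = 235.898 km
N2–N5: √((-1.058·111.32)² + (2.607·48.47)²) = √(13871.31809 + 15967.17561) = 172.738 km
N2–N6: √((-2.322·111.32)² + (1.789·48.47)²) = √(66814.51590 + 7519.11489) = 272.642 km
N3–N4: √((-0.197·111.32)² + (-0.310·48.47)²) = √(480.92665 + 225.77166) = 26.584 km
N3–N5: √((0.856·111.32)² + (1.872·48.47)²) = √(9080.16885 + 8232.99266) = 131.579 km
N3–N6: √((-0.408·111.32)² + (1.054·48.47)²) = √(2062.84559 + 2609.92040) = 68.358 km
N4–N5: √((1.053·111.32)² + (2.182·48.47)²) = √(13740.51902 + 11185.50334) = 157.880 km
N4–N6: √((-0.211·111.32)² + (1.364·48.47)²) = √(551.71057 + 4370.93935) = 70.162 km
N5–N6: √((-1.264·111.32)² + (-0.818·48.47)²) = √(19798.87634 + 1572.00038) = 146.188 km
Closest pair: N3–N4 at 26.584 km.

N3 and N4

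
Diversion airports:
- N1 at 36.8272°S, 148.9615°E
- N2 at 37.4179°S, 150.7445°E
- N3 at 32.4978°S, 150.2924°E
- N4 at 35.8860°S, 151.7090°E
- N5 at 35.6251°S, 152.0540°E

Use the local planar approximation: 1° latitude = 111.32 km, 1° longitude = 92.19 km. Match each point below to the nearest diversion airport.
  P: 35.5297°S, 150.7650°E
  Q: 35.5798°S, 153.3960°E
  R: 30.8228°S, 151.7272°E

P at 35.5297°S, 150.7650°E:
  N1: 220.2412 km
  N2: 210.2029 km
  N3: 340.3116 km
  N4: 95.6396 km
  N5: 119.3065 km
  → nearest: N4 (95.6396 km)
Q at 35.5798°S, 153.3960°E:
  N1: 431.7560 km
  N2: 318.7790 km
  N3: 446.7378 km
  N4: 159.2160 km
  N5: 123.8217 km
  → nearest: N5 (123.8217 km)
R at 30.8228°S, 151.7272°E:
  N1: 715.3889 km
  N2: 739.7351 km
  N3: 228.6136 km
  N4: 563.6379 km
  N5: 535.4403 km
  → nearest: N3 (228.6136 km)

P→N4; Q→N5; R→N3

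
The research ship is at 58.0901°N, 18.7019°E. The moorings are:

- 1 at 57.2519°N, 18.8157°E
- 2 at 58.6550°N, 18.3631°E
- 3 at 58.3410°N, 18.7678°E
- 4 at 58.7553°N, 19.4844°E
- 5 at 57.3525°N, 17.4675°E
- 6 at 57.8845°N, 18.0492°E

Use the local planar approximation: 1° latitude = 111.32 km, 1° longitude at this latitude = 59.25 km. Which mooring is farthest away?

Distances from 58.0901°N, 18.7019°E:
1: √((-0.8382·111.32)² + (0.1138·59.25)²) = √(8706.461989 + 45.463329) = 93.5517 km
2: √((0.5649·111.32)² + (-0.3388·59.25)²) = √(3954.481469 + 402.961461) = 66.0109 km
3: √((0.2509·111.32)² + (0.0659·59.25)²) = √(780.095402 + 15.245706) = 28.2018 km
4: √((0.6652·111.32)² + (0.7825·59.25)²) = √(5483.411978 + 2149.539360) = 87.3668 km
5: √((-0.7376·111.32)² + (-1.2344·59.25)²) = √(6741.991667 + 5349.196299) = 109.9599 km
6: √((-0.2056·111.32)² + (-0.6527·59.25)²) = √(523.832713 + 1495.560323) = 44.9377 km
Maximum: 5 at 109.9599 km.

5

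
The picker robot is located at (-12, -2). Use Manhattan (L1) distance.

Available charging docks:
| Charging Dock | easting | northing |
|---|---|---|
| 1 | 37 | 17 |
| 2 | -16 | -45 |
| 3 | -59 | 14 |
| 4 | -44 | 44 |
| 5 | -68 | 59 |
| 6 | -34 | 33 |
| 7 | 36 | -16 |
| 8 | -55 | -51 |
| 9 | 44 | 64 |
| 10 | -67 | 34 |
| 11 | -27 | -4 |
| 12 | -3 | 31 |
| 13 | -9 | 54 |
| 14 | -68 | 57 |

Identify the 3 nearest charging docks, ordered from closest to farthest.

11, 12, 2

Distances from (-12, -2):
1: |49| + |19| = 49 + 19 = 68
2: |-4| + |-43| = 4 + 43 = 47
3: |-47| + |16| = 47 + 16 = 63
4: |-32| + |46| = 32 + 46 = 78
5: |-56| + |61| = 56 + 61 = 117
6: |-22| + |35| = 22 + 35 = 57
7: |48| + |-14| = 48 + 14 = 62
8: |-43| + |-49| = 43 + 49 = 92
9: |56| + |66| = 56 + 66 = 122
10: |-55| + |36| = 55 + 36 = 91
11: |-15| + |-2| = 15 + 2 = 17
12: |9| + |33| = 9 + 33 = 42
13: |3| + |56| = 3 + 56 = 59
14: |-56| + |59| = 56 + 59 = 115
Sorted: 11 (17) < 12 (42) < 2 (47) < 6 (57) < 13 (59) < …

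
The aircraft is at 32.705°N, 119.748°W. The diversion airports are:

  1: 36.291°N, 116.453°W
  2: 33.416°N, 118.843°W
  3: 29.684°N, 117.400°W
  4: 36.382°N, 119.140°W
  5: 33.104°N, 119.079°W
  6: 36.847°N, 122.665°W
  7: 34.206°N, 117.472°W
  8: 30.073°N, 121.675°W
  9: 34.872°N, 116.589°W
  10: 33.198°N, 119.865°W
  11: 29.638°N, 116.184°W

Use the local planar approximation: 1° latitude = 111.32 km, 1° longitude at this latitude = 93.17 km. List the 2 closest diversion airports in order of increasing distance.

10, 5

Distances from 32.705°N, 119.748°W:
1: 503.589 km
2: 115.647 km
3: 401.190 km
4: 413.225 km
5: 76.537 km
6: 535.224 km
7: 269.976 km
8: 343.627 km
9: 380.551 km
10: 55.953 km
11: 476.266 km
Sorted: 10 (55.953 km) < 5 (76.537 km) < 2 (115.647 km) < 7 (269.976 km) < …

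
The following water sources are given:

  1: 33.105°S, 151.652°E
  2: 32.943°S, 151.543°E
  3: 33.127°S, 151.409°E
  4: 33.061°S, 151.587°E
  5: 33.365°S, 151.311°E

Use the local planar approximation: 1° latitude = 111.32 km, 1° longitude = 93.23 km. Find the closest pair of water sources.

1 and 4

Pairwise distances:
1–2: 20.700 km
1–3: 22.787 km
1–4: 7.792 km
1–5: 42.993 km
2–3: 23.992 km
2–4: 13.761 km
2–5: 51.717 km
3–4: 18.149 km
3–5: 28.025 km
4–5: 42.513 km
Closest pair: 1–4 at 7.792 km.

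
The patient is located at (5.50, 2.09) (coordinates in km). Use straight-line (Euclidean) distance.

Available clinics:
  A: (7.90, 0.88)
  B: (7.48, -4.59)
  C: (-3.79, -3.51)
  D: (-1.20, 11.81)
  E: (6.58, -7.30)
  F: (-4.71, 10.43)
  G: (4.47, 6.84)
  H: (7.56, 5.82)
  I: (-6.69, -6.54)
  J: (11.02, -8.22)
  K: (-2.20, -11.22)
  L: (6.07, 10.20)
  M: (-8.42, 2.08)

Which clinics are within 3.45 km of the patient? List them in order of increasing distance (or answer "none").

A

Distances from (5.50, 2.09):
A: √((2.40)² + (-1.21)²) = √(5.7600 + 1.4641) = 2.69 km
B: √((1.98)² + (-6.68)²) = √(3.9204 + 44.6224) = 6.97 km
C: √((-9.29)² + (-5.60)²) = √(86.3041 + 31.3600) = 10.85 km
D: √((-6.70)² + (9.72)²) = √(44.8900 + 94.4784) = 11.81 km
E: √((1.08)² + (-9.39)²) = √(1.1664 + 88.1721) = 9.45 km
F: √((-10.21)² + (8.34)²) = √(104.2441 + 69.5556) = 13.18 km
G: √((-1.03)² + (4.75)²) = √(1.0609 + 22.5625) = 4.86 km
H: √((2.06)² + (3.73)²) = √(4.2436 + 13.9129) = 4.26 km
I: √((-12.19)² + (-8.63)²) = √(148.5961 + 74.4769) = 14.94 km
J: √((5.52)² + (-10.31)²) = √(30.4704 + 106.2961) = 11.69 km
K: √((-7.70)² + (-13.31)²) = √(59.2900 + 177.1561) = 15.38 km
L: √((0.57)² + (8.11)²) = √(0.3249 + 65.7721) = 8.13 km
M: √((-13.92)² + (-0.01)²) = √(193.7664 + 0.0001) = 13.92 km
Threshold 3.45 km: A (2.69 km) is within range.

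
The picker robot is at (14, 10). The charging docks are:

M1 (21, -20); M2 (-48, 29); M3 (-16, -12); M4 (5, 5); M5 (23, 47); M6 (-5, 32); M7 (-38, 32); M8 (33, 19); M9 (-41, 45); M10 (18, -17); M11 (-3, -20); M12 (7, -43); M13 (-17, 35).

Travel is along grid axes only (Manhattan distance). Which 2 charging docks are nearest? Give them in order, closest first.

M4, M8

Distances from (14, 10):
M1: 37
M2: 81
M3: 52
M4: 14
M5: 46
M6: 41
M7: 74
M8: 28
M9: 90
M10: 31
M11: 47
M12: 60
M13: 56
Sorted: M4 (14) < M8 (28) < M10 (31) < M1 (37) < …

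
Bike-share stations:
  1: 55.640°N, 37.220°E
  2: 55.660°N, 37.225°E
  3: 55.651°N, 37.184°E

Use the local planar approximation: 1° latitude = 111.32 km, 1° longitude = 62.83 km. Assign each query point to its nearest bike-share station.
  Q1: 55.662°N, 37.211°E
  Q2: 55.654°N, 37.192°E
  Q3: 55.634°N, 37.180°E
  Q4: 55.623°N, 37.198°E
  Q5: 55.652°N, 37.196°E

Q1→2; Q2→3; Q3→3; Q4→1; Q5→3

Q1 at 55.662°N, 37.211°E:
  1: 2.513 km
  2: 0.907 km
  3: 2.092 km
  → nearest: 2 (0.907 km)
Q2 at 55.654°N, 37.192°E:
  1: 2.350 km
  2: 2.178 km
  3: 0.603 km
  → nearest: 3 (0.603 km)
Q3 at 55.634°N, 37.180°E:
  1: 2.600 km
  2: 4.046 km
  3: 1.909 km
  → nearest: 3 (1.909 km)
Q4 at 55.623°N, 37.198°E:
  1: 2.343 km
  2: 4.455 km
  3: 3.239 km
  → nearest: 1 (2.343 km)
Q5 at 55.652°N, 37.196°E:
  1: 2.015 km
  2: 2.028 km
  3: 0.762 km
  → nearest: 3 (0.762 km)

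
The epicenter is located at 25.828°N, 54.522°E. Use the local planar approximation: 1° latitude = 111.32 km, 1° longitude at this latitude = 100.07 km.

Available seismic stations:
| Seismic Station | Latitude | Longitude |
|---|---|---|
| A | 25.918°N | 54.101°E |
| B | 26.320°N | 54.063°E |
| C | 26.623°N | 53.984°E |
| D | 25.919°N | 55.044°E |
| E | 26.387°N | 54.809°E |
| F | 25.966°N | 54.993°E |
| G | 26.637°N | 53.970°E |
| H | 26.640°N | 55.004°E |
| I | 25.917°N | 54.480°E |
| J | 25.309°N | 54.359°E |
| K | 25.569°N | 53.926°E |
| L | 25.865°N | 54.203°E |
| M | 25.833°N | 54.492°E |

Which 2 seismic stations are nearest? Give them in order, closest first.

M, I

Distances from 25.828°N, 54.522°E:
A: √((0.090·111.32)² + (-0.421·100.07)²) = √(100.37635 + 1774.89224) = 43.304 km
B: √((0.492·111.32)² + (-0.459·100.07)²) = √(2999.69156 + 2109.76057) = 71.480 km
C: √((0.795·111.32)² + (-0.538·100.07)²) = √(7832.14380 + 2898.49363) = 103.589 km
D: √((0.091·111.32)² + (0.522·100.07)²) = √(102.61933 + 2728.65611) = 53.210 km
E: √((0.559·111.32)² + (0.287·100.07)²) = √(3872.30905 + 824.84357) = 68.536 km
F: √((0.138·111.32)² + (0.471·100.07)²) = √(235.99596 + 2221.51686) = 49.573 km
G: √((0.809·111.32)² + (-0.552·100.07)²) = √(8110.42175 + 3051.30735) = 105.649 km
H: √((0.812·111.32)² + (0.482·100.07)²) = √(8170.68474 + 2326.49367) = 102.456 km
I: √((0.089·111.32)² + (-0.042·100.07)²) = √(98.15816 + 17.66470) = 10.762 km
J: √((-0.519·111.32)² + (-0.163·100.07)²) = √(3337.95987 + 266.06210) = 60.034 km
K: √((-0.259·111.32)² + (-0.596·100.07)²) = √(831.27730 + 3557.13476) = 66.245 km
L: √((0.037·111.32)² + (-0.319·100.07)²) = √(16.96484 + 1019.03515) = 32.187 km
M: √((0.005·111.32)² + (-0.030·100.07)²) = √(0.30980 + 9.01260) = 3.053 km
Sorted: M (3.053 km) < I (10.762 km) < L (32.187 km) < A (43.304 km) < …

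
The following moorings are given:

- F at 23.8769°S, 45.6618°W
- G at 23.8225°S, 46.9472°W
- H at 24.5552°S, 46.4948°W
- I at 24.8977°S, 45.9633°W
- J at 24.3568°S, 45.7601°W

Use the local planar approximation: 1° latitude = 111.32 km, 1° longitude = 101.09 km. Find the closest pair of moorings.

F and J

Pairwise distances:
F–G: 130.0821 km
F–H: 113.1039 km
F–I: 117.6519 km
F–J: 54.3388 km
G–H: 93.5106 km
G–I: 155.6238 km
G–J: 133.9351 km
H–I: 65.8826 km
H–J: 77.4851 km
I–J: 63.6204 km
Closest pair: F–J at 54.3388 km.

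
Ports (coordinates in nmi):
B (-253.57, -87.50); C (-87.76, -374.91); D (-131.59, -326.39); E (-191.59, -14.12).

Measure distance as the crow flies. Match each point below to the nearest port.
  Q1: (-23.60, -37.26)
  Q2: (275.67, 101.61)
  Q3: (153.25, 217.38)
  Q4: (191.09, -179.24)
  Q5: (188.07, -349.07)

Q1 at (-23.60, -37.26):
  B: √((-229.97)² + (-50.24)²) = √(52886.2009 + 2524.0576) = 235.39 nmi
  C: √((-64.16)² + (-337.65)²) = √(4116.5056 + 114007.5225) = 343.69 nmi
  D: √((-107.99)² + (-289.13)²) = √(11661.8401 + 83596.1569) = 308.64 nmi
  E: √((-167.99)² + (23.14)²) = √(28220.6401 + 535.4596) = 169.58 nmi
  → nearest: E (169.58 nmi)
Q2 at (275.67, 101.61):
  B: √((-529.24)² + (-189.11)²) = √(280094.9776 + 35762.5921) = 562.01 nmi
  C: √((-363.43)² + (-476.52)²) = √(132081.3649 + 227071.3104) = 599.29 nmi
  D: √((-407.26)² + (-428.00)²) = √(165860.7076 + 183184.0000) = 590.80 nmi
  E: √((-467.26)² + (-115.73)²) = √(218331.9076 + 13393.4329) = 481.38 nmi
  → nearest: E (481.38 nmi)
Q3 at (153.25, 217.38):
  B: √((-406.82)² + (-304.88)²) = √(165502.5124 + 92951.8144) = 508.38 nmi
  C: √((-241.01)² + (-592.29)²) = √(58085.8201 + 350807.4441) = 639.45 nmi
  D: √((-284.84)² + (-543.77)²) = √(81133.8256 + 295685.8129) = 613.86 nmi
  E: √((-344.84)² + (-231.50)²) = √(118914.6256 + 53592.2500) = 415.34 nmi
  → nearest: E (415.34 nmi)
Q4 at (191.09, -179.24):
  B: √((-444.66)² + (91.74)²) = √(197722.5156 + 8416.2276) = 454.03 nmi
  C: √((-278.85)² + (-195.67)²) = √(77757.3225 + 38286.7489) = 340.65 nmi
  D: √((-322.68)² + (-147.15)²) = √(104122.3824 + 21653.1225) = 354.65 nmi
  E: √((-382.68)² + (165.12)²) = √(146443.9824 + 27264.6144) = 416.78 nmi
  → nearest: C (340.65 nmi)
Q5 at (188.07, -349.07):
  B: √((-441.64)² + (261.57)²) = √(195045.8896 + 68418.8649) = 513.29 nmi
  C: √((-275.83)² + (-25.84)²) = √(76082.1889 + 667.7056) = 277.04 nmi
  D: √((-319.66)² + (22.68)²) = √(102182.5156 + 514.3824) = 320.46 nmi
  E: √((-379.66)² + (334.95)²) = √(144141.7156 + 112191.5025) = 506.29 nmi
  → nearest: C (277.04 nmi)

Q1→E; Q2→E; Q3→E; Q4→C; Q5→C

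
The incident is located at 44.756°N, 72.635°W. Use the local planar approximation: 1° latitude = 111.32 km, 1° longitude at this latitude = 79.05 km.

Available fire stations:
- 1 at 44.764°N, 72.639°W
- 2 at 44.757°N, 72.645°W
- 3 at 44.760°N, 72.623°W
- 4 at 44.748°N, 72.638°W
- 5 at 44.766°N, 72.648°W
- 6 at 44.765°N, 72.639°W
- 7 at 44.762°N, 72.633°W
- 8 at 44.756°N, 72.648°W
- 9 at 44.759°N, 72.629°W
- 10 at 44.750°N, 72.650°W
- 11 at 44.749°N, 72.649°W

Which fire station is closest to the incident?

9

Distances from 44.756°N, 72.635°W:
1: 0.945 km
2: 0.798 km
3: 1.048 km
4: 0.922 km
5: 1.515 km
6: 1.051 km
7: 0.686 km
8: 1.028 km
9: 0.580 km
10: 1.361 km
11: 1.354 km
Minimum: 9 at 0.580 km.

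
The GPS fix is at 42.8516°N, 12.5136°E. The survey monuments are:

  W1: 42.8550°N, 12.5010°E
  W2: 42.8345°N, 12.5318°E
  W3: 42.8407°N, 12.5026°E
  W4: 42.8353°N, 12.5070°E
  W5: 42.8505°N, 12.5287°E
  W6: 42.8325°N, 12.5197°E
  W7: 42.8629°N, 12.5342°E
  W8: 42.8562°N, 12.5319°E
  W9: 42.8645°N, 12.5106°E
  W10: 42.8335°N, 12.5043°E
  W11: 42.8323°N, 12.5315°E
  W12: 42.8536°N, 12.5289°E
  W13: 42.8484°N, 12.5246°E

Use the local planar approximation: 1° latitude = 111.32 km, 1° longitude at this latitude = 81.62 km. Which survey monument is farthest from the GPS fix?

Distances from 42.8516°N, 12.5136°E:
W1: 1.0958 km
W2: 2.4146 km
W3: 1.5094 km
W4: 1.8928 km
W5: 1.2385 km
W6: 2.1837 km
W7: 2.0998 km
W8: 1.5790 km
W9: 1.4568 km
W10: 2.1531 km
W11: 2.5982 km
W12: 1.2685 km
W13: 0.9659 km
Maximum: W11 at 2.5982 km.

W11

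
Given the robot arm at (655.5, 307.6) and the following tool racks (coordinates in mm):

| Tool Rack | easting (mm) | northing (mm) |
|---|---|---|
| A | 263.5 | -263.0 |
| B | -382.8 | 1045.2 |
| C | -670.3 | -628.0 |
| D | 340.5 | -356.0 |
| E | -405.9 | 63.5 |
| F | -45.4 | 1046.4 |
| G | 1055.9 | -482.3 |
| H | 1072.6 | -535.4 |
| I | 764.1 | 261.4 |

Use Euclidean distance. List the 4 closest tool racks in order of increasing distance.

Distances from (655.5, 307.6):
A: 692.3 mm
B: 1273.6 mm
C: 1622.7 mm
D: 734.6 mm
E: 1089.1 mm
F: 1018.4 mm
G: 885.6 mm
H: 940.5 mm
I: 118.0 mm
Sorted: I (118.0 mm) < A (692.3 mm) < D (734.6 mm) < G (885.6 mm) < H (940.5 mm) < F (1018.4 mm) < …

I, A, D, G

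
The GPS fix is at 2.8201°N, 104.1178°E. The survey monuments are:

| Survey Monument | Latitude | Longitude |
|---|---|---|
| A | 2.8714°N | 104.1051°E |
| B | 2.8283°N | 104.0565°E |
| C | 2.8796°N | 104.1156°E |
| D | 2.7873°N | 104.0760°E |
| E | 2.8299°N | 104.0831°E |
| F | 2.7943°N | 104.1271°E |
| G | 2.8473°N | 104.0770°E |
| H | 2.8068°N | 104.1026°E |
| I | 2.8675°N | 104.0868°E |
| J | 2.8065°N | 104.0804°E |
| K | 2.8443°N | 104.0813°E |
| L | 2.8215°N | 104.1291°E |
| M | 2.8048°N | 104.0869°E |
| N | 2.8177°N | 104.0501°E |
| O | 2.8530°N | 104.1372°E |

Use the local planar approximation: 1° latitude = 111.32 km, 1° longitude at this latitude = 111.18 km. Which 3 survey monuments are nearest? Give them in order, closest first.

L, H, F

Distances from 2.8201°N, 104.1178°E:
A: 5.8827 km
B: 6.8762 km
C: 6.6281 km
D: 5.9101 km
E: 4.0092 km
F: 3.0525 km
G: 5.4539 km
H: 2.2468 km
I: 6.3025 km
J: 4.4252 km
K: 4.8709 km
L: 1.2660 km
M: 3.8345 km
N: 7.5316 km
O: 4.2504 km
Sorted: L (1.2660 km) < H (2.2468 km) < F (3.0525 km) < M (3.8345 km) < E (4.0092 km) < …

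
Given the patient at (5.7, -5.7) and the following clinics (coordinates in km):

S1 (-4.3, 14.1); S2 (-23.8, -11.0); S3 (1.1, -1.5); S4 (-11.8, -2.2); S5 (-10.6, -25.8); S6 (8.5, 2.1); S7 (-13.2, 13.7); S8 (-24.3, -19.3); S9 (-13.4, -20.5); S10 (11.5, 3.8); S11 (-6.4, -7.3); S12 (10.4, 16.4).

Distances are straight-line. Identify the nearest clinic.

Distances from (5.7, -5.7):
S1: √((-10.0)² + (19.8)²) = √(100.000 + 392.040) = 22.2 km
S2: √((-29.5)² + (-5.3)²) = √(870.250 + 28.090) = 30.0 km
S3: √((-4.6)² + (4.2)²) = √(21.160 + 17.640) = 6.2 km
S4: √((-17.5)² + (3.5)²) = √(306.250 + 12.250) = 17.8 km
S5: √((-16.3)² + (-20.1)²) = √(265.690 + 404.010) = 25.9 km
S6: √((2.8)² + (7.8)²) = √(7.840 + 60.840) = 8.3 km
S7: √((-18.9)² + (19.4)²) = √(357.210 + 376.360) = 27.1 km
S8: √((-30.0)² + (-13.6)²) = √(900.000 + 184.960) = 32.9 km
S9: √((-19.1)² + (-14.8)²) = √(364.810 + 219.040) = 24.2 km
S10: √((5.8)² + (9.5)²) = √(33.640 + 90.250) = 11.1 km
S11: √((-12.1)² + (-1.6)²) = √(146.410 + 2.560) = 12.2 km
S12: √((4.7)² + (22.1)²) = √(22.090 + 488.410) = 22.6 km
Minimum: S3 at 6.2 km.

S3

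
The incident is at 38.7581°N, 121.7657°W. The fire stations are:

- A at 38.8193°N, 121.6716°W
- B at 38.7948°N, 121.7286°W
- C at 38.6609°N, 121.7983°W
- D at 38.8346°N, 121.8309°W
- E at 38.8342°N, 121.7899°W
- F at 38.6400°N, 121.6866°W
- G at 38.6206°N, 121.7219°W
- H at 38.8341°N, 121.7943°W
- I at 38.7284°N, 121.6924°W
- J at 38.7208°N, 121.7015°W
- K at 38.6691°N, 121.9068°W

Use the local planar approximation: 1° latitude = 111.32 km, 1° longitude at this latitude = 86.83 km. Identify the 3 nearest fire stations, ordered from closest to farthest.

Distances from 38.7581°N, 121.7657°W:
A: √((0.0612·111.32)² + (0.0941·86.83)²) = √(46.414026 + 66.760388) = 10.6383 km
B: √((0.0367·111.32)² + (0.0371·86.83)²) = √(16.690853 + 10.377373) = 5.2027 km
C: √((-0.0972·111.32)² + (-0.0326·86.83)²) = √(117.078979 + 8.012625) = 11.1844 km
D: √((0.0765·111.32)² + (-0.0652·86.83)²) = √(72.521915 + 32.050499) = 10.2261 km
E: √((0.0761·111.32)² + (-0.0242·86.83)²) = √(71.765499 + 4.415403) = 8.7282 km
F: √((-0.1181·111.32)² + (0.0791·86.83)²) = √(172.840769 + 47.172899) = 14.8329 km
G: √((-0.1375·111.32)² + (0.0438·86.83)²) = √(234.288942 + 14.463980) = 15.7719 km
H: √((0.0760·111.32)² + (-0.0286·86.83)²) = √(71.577015 + 6.166968) = 8.8173 km
I: √((-0.0297·111.32)² + (0.0733·86.83)²) = √(10.930985 + 40.508630) = 7.1721 km
J: √((-0.0373·111.32)² + (0.0642·86.83)²) = √(17.241064 + 31.074894) = 6.9510 km
K: √((-0.0890·111.32)² + (-0.1411·86.83)²) = √(98.158160 + 150.104471) = 15.7564 km
Sorted: B (5.2027 km) < J (6.9510 km) < I (7.1721 km) < E (8.7282 km) < H (8.8173 km) < …

B, J, I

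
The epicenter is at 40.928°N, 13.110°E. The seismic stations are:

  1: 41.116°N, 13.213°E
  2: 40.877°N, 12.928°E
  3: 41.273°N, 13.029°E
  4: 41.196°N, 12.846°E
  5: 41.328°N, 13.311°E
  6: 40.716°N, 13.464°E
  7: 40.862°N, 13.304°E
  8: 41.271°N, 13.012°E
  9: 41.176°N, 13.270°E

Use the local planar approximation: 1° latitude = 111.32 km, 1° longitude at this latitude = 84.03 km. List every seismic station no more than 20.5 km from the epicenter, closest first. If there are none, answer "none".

2, 7

Distances from 40.928°N, 13.110°E:
1: 22.647 km
2: 16.313 km
3: 39.004 km
4: 37.178 km
5: 47.624 km
6: 37.971 km
7: 17.881 km
8: 39.061 km
9: 30.707 km
Threshold 20.5 km: 2 (16.313 km), 7 (17.881 km) are within range.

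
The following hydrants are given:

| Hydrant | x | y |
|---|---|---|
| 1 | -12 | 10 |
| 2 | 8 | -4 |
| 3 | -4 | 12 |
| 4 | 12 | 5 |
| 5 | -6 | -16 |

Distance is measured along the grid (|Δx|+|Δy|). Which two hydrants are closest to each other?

1 and 3

Pairwise distances:
1–3: 10
2–4: 13
3–4: 23
2–5: 26
2–3: 28
1–4: 29
3–5: 30
1–5: 32
1–2: 34
4–5: 39
Closest pair: 1–3 at 10.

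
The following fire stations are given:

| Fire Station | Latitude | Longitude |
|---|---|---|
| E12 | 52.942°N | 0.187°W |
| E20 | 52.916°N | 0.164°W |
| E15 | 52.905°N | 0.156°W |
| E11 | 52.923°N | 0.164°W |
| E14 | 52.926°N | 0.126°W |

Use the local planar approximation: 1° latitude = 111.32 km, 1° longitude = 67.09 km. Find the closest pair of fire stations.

E20 and E11

Pairwise distances:
E12–E20: √((-0.026·111.32)² + (0.023·67.09)²) = √(8.37709 + 2.38107) = 3.280 km
E12–E15: √((-0.037·111.32)² + (0.031·67.09)²) = √(16.96484 + 4.32553) = 4.614 km
E12–E11: √((-0.019·111.32)² + (0.023·67.09)²) = √(4.47356 + 2.38107) = 2.618 km
E12–E14: √((-0.016·111.32)² + (0.061·67.09)²) = √(3.17239 + 16.74847) = 4.463 km
E20–E15: √((-0.011·111.32)² + (0.008·67.09)²) = √(1.49945 + 0.28807) = 1.337 km
E20–E11: √((0.007·111.32)² + (0.000·67.09)²) = √(0.60721 + 0.00000) = 0.779 km
E20–E14: √((0.010·111.32)² + (0.038·67.09)²) = √(1.23921 + 6.49954) = 2.782 km
E15–E11: √((0.018·111.32)² + (-0.008·67.09)²) = √(4.01505 + 0.28807) = 2.074 km
E15–E14: √((0.021·111.32)² + (0.030·67.09)²) = √(5.46493 + 4.05096) = 3.085 km
E11–E14: √((0.003·111.32)² + (0.038·67.09)²) = √(0.11153 + 6.49954) = 2.571 km
Closest pair: E20–E11 at 0.779 km.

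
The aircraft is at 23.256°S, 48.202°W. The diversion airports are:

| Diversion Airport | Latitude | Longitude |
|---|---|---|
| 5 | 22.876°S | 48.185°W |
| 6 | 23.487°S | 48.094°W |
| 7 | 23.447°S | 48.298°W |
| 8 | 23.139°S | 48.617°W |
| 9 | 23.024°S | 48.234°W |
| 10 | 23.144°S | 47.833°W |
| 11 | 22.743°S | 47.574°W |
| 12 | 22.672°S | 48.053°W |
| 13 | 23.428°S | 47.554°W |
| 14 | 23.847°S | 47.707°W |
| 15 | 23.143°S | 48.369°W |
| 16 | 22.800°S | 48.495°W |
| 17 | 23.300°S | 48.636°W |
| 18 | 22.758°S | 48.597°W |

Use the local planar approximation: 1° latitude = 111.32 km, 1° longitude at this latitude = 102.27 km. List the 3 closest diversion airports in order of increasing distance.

15, 7, 9

Distances from 23.256°S, 48.202°W:
5: 42.337 km
6: 27.987 km
7: 23.419 km
8: 44.396 km
9: 26.033 km
10: 39.744 km
11: 85.943 km
12: 66.773 km
13: 68.982 km
14: 83.013 km
15: 21.212 km
16: 58.946 km
17: 44.655 km
18: 68.594 km
Sorted: 15 (21.212 km) < 7 (23.419 km) < 9 (26.033 km) < 6 (27.987 km) < 10 (39.744 km) < …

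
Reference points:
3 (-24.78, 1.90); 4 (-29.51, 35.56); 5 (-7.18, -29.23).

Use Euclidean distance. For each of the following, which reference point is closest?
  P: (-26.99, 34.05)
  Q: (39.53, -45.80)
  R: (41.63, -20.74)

P→4; Q→5; R→5

P at (-26.99, 34.05):
  3: √((2.21)² + (-32.15)²) = √(4.8841 + 1033.6225) = 32.23
  4: √((-2.52)² + (1.51)²) = √(6.3504 + 2.2801) = 2.94
  5: √((19.81)² + (-63.28)²) = √(392.4361 + 4004.3584) = 66.31
  → nearest: 4 (2.94)
Q at (39.53, -45.80):
  3: √((-64.31)² + (47.70)²) = √(4135.7761 + 2275.2900) = 80.07
  4: √((-69.04)² + (81.36)²) = √(4766.5216 + 6619.4496) = 106.71
  5: √((-46.71)² + (16.57)²) = √(2181.8241 + 274.5649) = 49.56
  → nearest: 5 (49.56)
R at (41.63, -20.74):
  3: √((-66.41)² + (22.64)²) = √(4410.2881 + 512.5696) = 70.16
  4: √((-71.14)² + (56.30)²) = √(5060.8996 + 3169.6900) = 90.72
  5: √((-48.81)² + (-8.49)²) = √(2382.4161 + 72.0801) = 49.54
  → nearest: 5 (49.54)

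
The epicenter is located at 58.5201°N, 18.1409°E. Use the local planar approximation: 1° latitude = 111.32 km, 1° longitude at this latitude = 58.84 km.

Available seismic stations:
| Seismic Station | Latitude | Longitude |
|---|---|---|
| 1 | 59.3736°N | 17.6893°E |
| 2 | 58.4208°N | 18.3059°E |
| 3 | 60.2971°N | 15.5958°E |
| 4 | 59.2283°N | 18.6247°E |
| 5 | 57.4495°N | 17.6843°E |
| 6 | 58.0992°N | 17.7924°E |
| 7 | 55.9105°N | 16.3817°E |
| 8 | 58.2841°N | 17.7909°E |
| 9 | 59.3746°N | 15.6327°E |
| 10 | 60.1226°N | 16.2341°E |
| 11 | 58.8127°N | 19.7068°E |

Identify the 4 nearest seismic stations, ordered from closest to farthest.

Distances from 58.5201°N, 18.1409°E:
1: √((0.8535·111.32)² + (-0.4516·58.84)²) = √(9027.207935 + 706.078837) = 98.6574 km
2: √((-0.0993·111.32)² + (0.1650·58.84)²) = √(122.192596 + 94.256914) = 14.7122 km
3: √((1.7770·111.32)² + (-2.5451·58.84)²) = √(39131.027429 + 22426.165872) = 248.1072 km
4: √((0.7082·111.32)² + (0.4838·58.84)²) = √(6215.244818 + 810.358247) = 83.8189 km
5: √((-1.0706·111.32)² + (-0.4566·58.84)²) = √(14203.679806 + 721.800440) = 122.1699 km
6: √((-0.4209·111.32)² + (-0.3485·58.84)²) = √(2195.352417 + 420.485373) = 51.1453 km
7: √((-2.6096·111.32)² + (-1.7592·58.84)²) = √(84390.640432 + 10714.595024) = 308.3914 km
8: √((-0.2360·111.32)² + (-0.3500·58.84)²) = √(690.192763 + 424.112836) = 33.3812 km
9: √((0.8545·111.32)² + (-2.5082·58.84)²) = √(9048.373714 + 21780.590764) = 175.5818 km
10: √((1.6025·111.32)² + (-1.9068·58.84)²) = √(31823.099134 + 12587.967548) = 210.7393 km
11: √((0.2926·111.32)² + (1.5659·58.84)²) = √(1060.950297 + 8489.329226) = 97.7255 km
Sorted: 2 (14.7122 km) < 8 (33.3812 km) < 6 (51.1453 km) < 4 (83.8189 km) < 11 (97.7255 km) < 1 (98.6574 km) < …

2, 8, 6, 4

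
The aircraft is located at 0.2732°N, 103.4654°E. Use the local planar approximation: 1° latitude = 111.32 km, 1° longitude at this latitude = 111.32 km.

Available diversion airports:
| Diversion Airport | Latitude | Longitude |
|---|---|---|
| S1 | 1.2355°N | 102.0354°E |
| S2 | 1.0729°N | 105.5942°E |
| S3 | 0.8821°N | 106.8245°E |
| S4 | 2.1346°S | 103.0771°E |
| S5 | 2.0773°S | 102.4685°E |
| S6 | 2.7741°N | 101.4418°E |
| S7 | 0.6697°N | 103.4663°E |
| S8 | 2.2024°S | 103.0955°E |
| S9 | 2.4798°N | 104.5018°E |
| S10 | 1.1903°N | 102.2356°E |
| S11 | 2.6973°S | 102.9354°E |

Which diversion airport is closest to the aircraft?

S7

Distances from 0.2732°N, 103.4654°E:
S1: √((0.9623·111.32)² + (-1.4300·111.32)²) = √(11475.387691 + 25340.691994) = 191.8752 km
S2: √((0.7997·111.32)² + (2.1288·111.32)²) = √(7925.024023 + 56158.580067) = 253.1474 km
S3: √((0.6089·111.32)² + (3.3591·111.32)²) = √(4594.500926 + 139827.393199) = 380.0288 km
S4: √((-2.4078·111.32)² + (-0.3883·111.32)²) = √(71843.455973 + 1868.448692) = 271.4994 km
S5: √((-2.3505·111.32)² + (-0.9969·111.32)²) = √(68464.731037 + 12315.430206) = 284.2185 km
S6: √((2.5009·111.32)² + (-2.0236·111.32)²) = √(77506.664678 + 50745.289770) = 358.1228 km
S7: √((0.3965·111.32)² + (0.0009·111.32)²) = √(1948.196589 + 0.010038) = 44.1385 km
S8: √((-2.4756·111.32)² + (-0.3699·111.32)²) = √(75946.426413 + 1695.567400) = 278.6431 km
S9: √((2.2066·111.32)² + (1.0364·111.32)²) = √(60338.376833 + 13310.709460) = 271.3837 km
S10: √((0.9171·111.32)² + (-1.2298·111.32)²) = √(10422.689073 + 18741.975799) = 170.7767 km
S11: √((-2.9705·111.32)² + (-0.5300·111.32)²) = √(109346.656657 + 3480.952800) = 335.8982 km
Minimum: S7 at 44.1385 km.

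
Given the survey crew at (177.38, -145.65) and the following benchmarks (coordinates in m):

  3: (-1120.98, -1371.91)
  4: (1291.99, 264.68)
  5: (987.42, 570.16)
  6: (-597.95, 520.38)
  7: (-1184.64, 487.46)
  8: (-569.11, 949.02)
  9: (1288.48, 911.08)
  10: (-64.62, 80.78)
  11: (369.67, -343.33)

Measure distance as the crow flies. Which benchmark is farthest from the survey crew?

3

Distances from (177.38, -145.65):
3: √((-1298.36)² + (-1226.26)²) = √(1685738.6896 + 1503713.5876) = 1785.90 m
4: √((1114.61)² + (410.33)²) = √(1242355.4521 + 168370.7089) = 1187.74 m
5: √((810.04)² + (715.81)²) = √(656164.8016 + 512383.9561) = 1080.99 m
6: √((-775.33)² + (666.03)²) = √(601136.6089 + 443595.9609) = 1022.12 m
7: √((-1362.02)² + (633.11)²) = √(1855098.4804 + 400828.2721) = 1501.97 m
8: √((-746.49)² + (1094.67)²) = √(557247.3201 + 1198302.4089) = 1324.97 m
9: √((1111.10)² + (1056.73)²) = √(1234543.2100 + 1116678.2929) = 1533.37 m
10: √((-242.00)² + (226.43)²) = √(58564.0000 + 51270.5449) = 331.41 m
11: √((192.29)² + (-197.68)²) = √(36975.4441 + 39077.3824) = 275.78 m
Maximum: 3 at 1785.90 m.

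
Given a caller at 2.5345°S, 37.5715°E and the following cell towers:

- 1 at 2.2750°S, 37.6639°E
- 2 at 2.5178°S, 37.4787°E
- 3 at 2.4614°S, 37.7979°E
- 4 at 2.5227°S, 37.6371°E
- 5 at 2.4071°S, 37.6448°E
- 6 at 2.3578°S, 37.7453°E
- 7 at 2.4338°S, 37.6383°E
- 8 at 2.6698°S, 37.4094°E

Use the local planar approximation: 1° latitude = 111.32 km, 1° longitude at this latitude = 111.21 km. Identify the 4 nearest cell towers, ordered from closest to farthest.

4, 2, 7, 5

Distances from 2.5345°S, 37.5715°E:
1: 30.6608 km
2: 10.4864 km
3: 26.4603 km
4: 7.4127 km
5: 16.3580 km
6: 27.5772 km
7: 13.4480 km
8: 23.4911 km
Sorted: 4 (7.4127 km) < 2 (10.4864 km) < 7 (13.4480 km) < 5 (16.3580 km) < 8 (23.4911 km) < 3 (26.4603 km) < …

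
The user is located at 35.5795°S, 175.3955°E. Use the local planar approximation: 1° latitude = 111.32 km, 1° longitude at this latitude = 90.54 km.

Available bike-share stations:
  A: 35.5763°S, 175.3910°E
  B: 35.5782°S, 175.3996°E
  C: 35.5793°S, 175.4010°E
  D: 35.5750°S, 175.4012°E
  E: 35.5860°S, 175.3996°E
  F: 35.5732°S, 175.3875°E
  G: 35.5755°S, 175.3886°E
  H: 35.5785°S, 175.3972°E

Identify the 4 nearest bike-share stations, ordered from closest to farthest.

Distances from 35.5795°S, 175.3955°E:
A: 0.5412 km
B: 0.3984 km
C: 0.4985 km
D: 0.7192 km
E: 0.8132 km
F: 1.0082 km
G: 0.7672 km
H: 0.1900 km
Sorted: H (0.1900 km) < B (0.3984 km) < C (0.4985 km) < A (0.5412 km) < D (0.7192 km) < G (0.7672 km) < …

H, B, C, A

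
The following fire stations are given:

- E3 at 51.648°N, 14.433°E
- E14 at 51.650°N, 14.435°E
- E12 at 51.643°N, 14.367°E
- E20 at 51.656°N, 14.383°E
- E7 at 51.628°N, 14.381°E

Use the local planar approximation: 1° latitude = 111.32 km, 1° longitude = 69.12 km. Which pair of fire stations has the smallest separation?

Pairwise distances:
E3–E14: √((0.002·111.32)² + (0.002·69.12)²) = √(0.04957 + 0.01911) = 0.262 km
E3–E12: √((-0.005·111.32)² + (-0.066·69.12)²) = √(0.30980 + 20.81111) = 4.596 km
E3–E20: √((0.008·111.32)² + (-0.050·69.12)²) = √(0.79310 + 11.94394) = 3.569 km
E3–E7: √((-0.020·111.32)² + (-0.052·69.12)²) = √(4.95686 + 12.91856) = 4.228 km
E14–E12: √((-0.007·111.32)² + (-0.068·69.12)²) = √(0.60721 + 22.09150) = 4.764 km
E14–E20: √((0.006·111.32)² + (-0.052·69.12)²) = √(0.44612 + 12.91856) = 3.656 km
E14–E7: √((-0.022·111.32)² + (-0.054·69.12)²) = √(5.99780 + 13.93141) = 4.464 km
E12–E20: √((0.013·111.32)² + (0.016·69.12)²) = √(2.09427 + 1.22306) = 1.821 km
E12–E7: √((-0.015·111.32)² + (0.014·69.12)²) = √(2.78823 + 0.93640) = 1.930 km
E20–E7: √((-0.028·111.32)² + (-0.002·69.12)²) = √(9.71544 + 0.01911) = 3.120 km
Closest pair: E3–E14 at 0.262 km.

E3 and E14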